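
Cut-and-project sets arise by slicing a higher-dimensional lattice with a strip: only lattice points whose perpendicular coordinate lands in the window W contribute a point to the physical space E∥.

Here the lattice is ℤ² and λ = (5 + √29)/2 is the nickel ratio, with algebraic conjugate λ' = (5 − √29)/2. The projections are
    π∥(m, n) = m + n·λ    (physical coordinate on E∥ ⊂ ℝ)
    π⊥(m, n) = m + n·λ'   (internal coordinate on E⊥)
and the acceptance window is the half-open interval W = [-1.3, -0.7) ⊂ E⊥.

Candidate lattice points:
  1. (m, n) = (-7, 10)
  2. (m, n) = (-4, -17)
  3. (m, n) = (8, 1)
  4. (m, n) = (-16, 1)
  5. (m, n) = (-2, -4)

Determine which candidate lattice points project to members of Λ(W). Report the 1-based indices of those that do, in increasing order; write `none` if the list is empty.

2, 5

Compute λ' = (5−√29)/2 = -0.19258, so π⊥(m,n) = m -0.19258·n.
candidate 1: (m,n)=(-7,10) → π∥ = -7+10·λ ≈ 44.92582, π⊥ = -7+10·λ' ≈ -8.92582 ∉ [-1.3, -0.7) ⇒ out
candidate 2: (m,n)=(-4,-17) → π∥ = -4-17·λ ≈ -92.27390, π⊥ = -4-17·λ' ≈ -0.72610 ∈ [-1.3, -0.7) ⇒ IN Λ
candidate 3: (m,n)=(8,1) → π∥ = 8+1·λ ≈ 13.19258, π⊥ = 8+1·λ' ≈ 7.80742 ∉ [-1.3, -0.7) ⇒ out
candidate 4: (m,n)=(-16,1) → π∥ = -16+1·λ ≈ -10.80742, π⊥ = -16+1·λ' ≈ -16.19258 ∉ [-1.3, -0.7) ⇒ out
candidate 5: (m,n)=(-2,-4) → π∥ = -2-4·λ ≈ -22.77033, π⊥ = -2-4·λ' ≈ -1.22967 ∈ [-1.3, -0.7) ⇒ IN Λ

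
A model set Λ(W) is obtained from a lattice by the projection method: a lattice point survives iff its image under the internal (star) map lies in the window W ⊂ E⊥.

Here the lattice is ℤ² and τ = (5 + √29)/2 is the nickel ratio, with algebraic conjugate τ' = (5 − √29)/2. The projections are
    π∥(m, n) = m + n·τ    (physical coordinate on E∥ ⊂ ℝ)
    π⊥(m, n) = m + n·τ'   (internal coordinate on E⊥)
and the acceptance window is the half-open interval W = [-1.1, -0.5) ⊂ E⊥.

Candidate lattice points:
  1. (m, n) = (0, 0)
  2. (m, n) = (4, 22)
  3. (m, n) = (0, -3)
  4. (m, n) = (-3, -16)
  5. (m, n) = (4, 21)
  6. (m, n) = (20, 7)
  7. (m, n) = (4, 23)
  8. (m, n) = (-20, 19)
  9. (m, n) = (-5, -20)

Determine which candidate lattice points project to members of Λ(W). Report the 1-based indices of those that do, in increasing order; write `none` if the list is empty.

none

Compute τ' = (5−√29)/2 = -0.19258, so π⊥(m,n) = m -0.19258·n.
[1] lift (0,0): star map gives 0.00000; window check -1.1 ≤ 0.00000 < -0.5 is false → out
[2] lift (4,22): star map gives -0.23681; window check -1.1 ≤ -0.23681 < -0.5 is false → out
[3] lift (0,-3): star map gives 0.57775; window check -1.1 ≤ 0.57775 < -0.5 is false → out
[4] lift (-3,-16): star map gives 0.08132; window check -1.1 ≤ 0.08132 < -0.5 is false → out
[5] lift (4,21): star map gives -0.04423; window check -1.1 ≤ -0.04423 < -0.5 is false → out
[6] lift (20,7): star map gives 18.65192; window check -1.1 ≤ 18.65192 < -0.5 is false → out
[7] lift (4,23): star map gives -0.42940; window check -1.1 ≤ -0.42940 < -0.5 is false → out
[8] lift (-20,19): star map gives -23.65907; window check -1.1 ≤ -23.65907 < -0.5 is false → out
[9] lift (-5,-20): star map gives -1.14835; window check -1.1 ≤ -1.14835 < -0.5 is false → out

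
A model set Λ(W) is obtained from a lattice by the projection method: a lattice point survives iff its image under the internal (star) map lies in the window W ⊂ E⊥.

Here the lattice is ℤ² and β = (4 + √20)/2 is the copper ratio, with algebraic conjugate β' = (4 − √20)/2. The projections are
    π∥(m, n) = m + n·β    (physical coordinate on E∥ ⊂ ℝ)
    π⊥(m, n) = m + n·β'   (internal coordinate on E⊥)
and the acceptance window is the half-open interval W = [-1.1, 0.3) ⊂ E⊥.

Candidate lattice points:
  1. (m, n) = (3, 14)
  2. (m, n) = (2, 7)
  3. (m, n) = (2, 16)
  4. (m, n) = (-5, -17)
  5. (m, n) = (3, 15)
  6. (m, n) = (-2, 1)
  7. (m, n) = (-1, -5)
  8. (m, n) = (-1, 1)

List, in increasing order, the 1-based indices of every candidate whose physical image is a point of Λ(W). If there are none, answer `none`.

Numerically β ≈ 4.236068 and β' = −1/β ≈ -0.236068.
candidate 1: (m,n)=(3,14) → π∥ = 3+14·β ≈ 62.304952, π⊥ = 3+14·β' ≈ -0.304952 ∈ [-1.1, 0.3) ⇒ IN Λ
candidate 2: (m,n)=(2,7) → π∥ = 2+7·β ≈ 31.652476, π⊥ = 2+7·β' ≈ 0.347524 ∉ [-1.1, 0.3) ⇒ out
candidate 3: (m,n)=(2,16) → π∥ = 2+16·β ≈ 69.777088, π⊥ = 2+16·β' ≈ -1.777088 ∉ [-1.1, 0.3) ⇒ out
candidate 4: (m,n)=(-5,-17) → π∥ = -5-17·β ≈ -77.013156, π⊥ = -5-17·β' ≈ -0.986844 ∈ [-1.1, 0.3) ⇒ IN Λ
candidate 5: (m,n)=(3,15) → π∥ = 3+15·β ≈ 66.541020, π⊥ = 3+15·β' ≈ -0.541020 ∈ [-1.1, 0.3) ⇒ IN Λ
candidate 6: (m,n)=(-2,1) → π∥ = -2+1·β ≈ 2.236068, π⊥ = -2+1·β' ≈ -2.236068 ∉ [-1.1, 0.3) ⇒ out
candidate 7: (m,n)=(-1,-5) → π∥ = -1-5·β ≈ -22.180340, π⊥ = -1-5·β' ≈ 0.180340 ∈ [-1.1, 0.3) ⇒ IN Λ
candidate 8: (m,n)=(-1,1) → π∥ = -1+1·β ≈ 3.236068, π⊥ = -1+1·β' ≈ -1.236068 ∉ [-1.1, 0.3) ⇒ out

1, 4, 5, 7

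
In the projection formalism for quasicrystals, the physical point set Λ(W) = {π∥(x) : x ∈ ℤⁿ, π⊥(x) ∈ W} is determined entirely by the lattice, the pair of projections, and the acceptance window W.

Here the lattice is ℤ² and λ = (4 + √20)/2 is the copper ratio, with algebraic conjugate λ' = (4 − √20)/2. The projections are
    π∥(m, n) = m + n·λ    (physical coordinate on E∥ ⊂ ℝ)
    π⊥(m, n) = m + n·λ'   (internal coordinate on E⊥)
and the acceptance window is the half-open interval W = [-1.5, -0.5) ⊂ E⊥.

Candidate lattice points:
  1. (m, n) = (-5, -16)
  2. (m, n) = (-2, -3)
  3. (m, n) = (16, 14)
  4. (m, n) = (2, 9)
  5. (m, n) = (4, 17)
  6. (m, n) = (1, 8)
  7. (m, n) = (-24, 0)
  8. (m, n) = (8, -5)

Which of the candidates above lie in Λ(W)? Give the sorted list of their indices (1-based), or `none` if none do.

λ' = (4−√20)/2 ≈ -0.23607.
[1] lift (-5,-16): star map gives -1.22291; window check -1.5 ≤ -1.22291 < -0.5 is true → IN Λ
[2] lift (-2,-3): star map gives -1.29180; window check -1.5 ≤ -1.29180 < -0.5 is true → IN Λ
[3] lift (16,14): star map gives 12.69505; window check -1.5 ≤ 12.69505 < -0.5 is false → out
[4] lift (2,9): star map gives -0.12461; window check -1.5 ≤ -0.12461 < -0.5 is false → out
[5] lift (4,17): star map gives -0.01316; window check -1.5 ≤ -0.01316 < -0.5 is false → out
[6] lift (1,8): star map gives -0.88854; window check -1.5 ≤ -0.88854 < -0.5 is true → IN Λ
[7] lift (-24,0): star map gives -24.00000; window check -1.5 ≤ -24.00000 < -0.5 is false → out
[8] lift (8,-5): star map gives 9.18034; window check -1.5 ≤ 9.18034 < -0.5 is false → out

1, 2, 6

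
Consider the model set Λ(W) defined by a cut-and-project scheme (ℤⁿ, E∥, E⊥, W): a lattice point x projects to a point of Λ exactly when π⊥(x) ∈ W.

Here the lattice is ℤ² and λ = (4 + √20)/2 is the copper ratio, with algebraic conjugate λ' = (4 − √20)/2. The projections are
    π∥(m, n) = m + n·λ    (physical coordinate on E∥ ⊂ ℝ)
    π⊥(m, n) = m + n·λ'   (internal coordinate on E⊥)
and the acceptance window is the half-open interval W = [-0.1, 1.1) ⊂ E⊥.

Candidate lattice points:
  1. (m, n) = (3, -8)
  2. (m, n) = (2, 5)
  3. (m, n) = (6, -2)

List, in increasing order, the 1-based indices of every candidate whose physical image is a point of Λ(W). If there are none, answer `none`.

Compute λ' = (4−√20)/2 = -0.2361, so π⊥(m,n) = m -0.2361·n.
#1 (3,-8): internal coord 3 + (-8)·λ' = +4.8885; +4.8885 ∉ [-0.1, 1.1) → out
#2 (2,5): internal coord 2 + (5)·λ' = +0.8197; +0.8197 ∈ [-0.1, 1.1) → IN Λ
#3 (6,-2): internal coord 6 + (-2)·λ' = +6.4721; +6.4721 ∉ [-0.1, 1.1) → out

2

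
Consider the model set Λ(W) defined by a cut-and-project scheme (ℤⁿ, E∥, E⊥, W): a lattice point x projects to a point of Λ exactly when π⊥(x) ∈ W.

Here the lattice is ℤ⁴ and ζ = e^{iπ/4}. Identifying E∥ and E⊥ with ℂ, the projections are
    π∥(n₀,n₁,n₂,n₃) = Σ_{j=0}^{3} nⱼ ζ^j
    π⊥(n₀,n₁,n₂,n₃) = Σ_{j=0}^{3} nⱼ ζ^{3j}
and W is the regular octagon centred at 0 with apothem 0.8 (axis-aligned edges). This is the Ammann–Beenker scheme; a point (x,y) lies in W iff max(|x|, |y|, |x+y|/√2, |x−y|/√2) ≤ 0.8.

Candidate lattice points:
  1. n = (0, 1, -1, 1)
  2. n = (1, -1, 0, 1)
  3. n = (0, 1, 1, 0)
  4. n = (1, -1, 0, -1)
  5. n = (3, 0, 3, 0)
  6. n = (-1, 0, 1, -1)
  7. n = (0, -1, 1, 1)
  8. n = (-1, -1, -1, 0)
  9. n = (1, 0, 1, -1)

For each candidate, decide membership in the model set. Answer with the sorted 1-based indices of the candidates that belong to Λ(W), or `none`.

π⊥(n) = n₀ + n₁ζ³ + n₂ζ⁶ + n₃ζ⁹ where ζ = e^{iπ/4}.
candidate 1: n = (0, 1, -1, 1) → π⊥ ≈ (+0.0000, +2.4142); max(|x|,|y|,|x±y|/√2) = 2.4142 > 0.8 ⇒ ∉ W
candidate 2: n = (1, -1, 0, 1) → π⊥ ≈ (+2.4142, +0.0000); max(|x|,|y|,|x±y|/√2) = 2.4142 > 0.8 ⇒ ∉ W
candidate 3: n = (0, 1, 1, 0) → π⊥ ≈ (-0.7071, -0.2929); max(|x|,|y|,|x±y|/√2) = 0.7071 ≤ 0.8 ⇒ ∈ W
candidate 4: n = (1, -1, 0, -1) → π⊥ ≈ (+1.0000, -1.4142); max(|x|,|y|,|x±y|/√2) = 1.7071 > 0.8 ⇒ ∉ W
candidate 5: n = (3, 0, 3, 0) → π⊥ ≈ (+3.0000, -3.0000); max(|x|,|y|,|x±y|/√2) = 4.2426 > 0.8 ⇒ ∉ W
candidate 6: n = (-1, 0, 1, -1) → π⊥ ≈ (-1.7071, -1.7071); max(|x|,|y|,|x±y|/√2) = 2.4142 > 0.8 ⇒ ∉ W
candidate 7: n = (0, -1, 1, 1) → π⊥ ≈ (+1.4142, -1.0000); max(|x|,|y|,|x±y|/√2) = 1.7071 > 0.8 ⇒ ∉ W
candidate 8: n = (-1, -1, -1, 0) → π⊥ ≈ (-0.2929, +0.2929); max(|x|,|y|,|x±y|/√2) = 0.4142 ≤ 0.8 ⇒ ∈ W
candidate 9: n = (1, 0, 1, -1) → π⊥ ≈ (+0.2929, -1.7071); max(|x|,|y|,|x±y|/√2) = 1.7071 > 0.8 ⇒ ∉ W

3, 8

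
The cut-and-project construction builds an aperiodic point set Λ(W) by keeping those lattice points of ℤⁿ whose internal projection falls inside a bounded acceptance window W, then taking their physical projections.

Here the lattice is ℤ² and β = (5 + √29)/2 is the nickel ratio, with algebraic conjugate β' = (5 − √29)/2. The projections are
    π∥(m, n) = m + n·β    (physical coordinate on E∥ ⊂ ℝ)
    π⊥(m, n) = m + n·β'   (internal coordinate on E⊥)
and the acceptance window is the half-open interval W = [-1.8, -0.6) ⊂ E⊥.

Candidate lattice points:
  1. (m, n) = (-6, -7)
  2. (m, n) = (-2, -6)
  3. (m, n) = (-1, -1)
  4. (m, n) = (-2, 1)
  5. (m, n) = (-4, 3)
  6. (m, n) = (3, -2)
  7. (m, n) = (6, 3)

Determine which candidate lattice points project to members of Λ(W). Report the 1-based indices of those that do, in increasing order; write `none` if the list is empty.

Numerically β ≈ 5.19258 and β' = −1/β ≈ -0.19258.
[1] lift (-6,-7): star map gives -4.65192; window check -1.8 ≤ -4.65192 < -0.6 is false → out
[2] lift (-2,-6): star map gives -0.84451; window check -1.8 ≤ -0.84451 < -0.6 is true → IN Λ
[3] lift (-1,-1): star map gives -0.80742; window check -1.8 ≤ -0.80742 < -0.6 is true → IN Λ
[4] lift (-2,1): star map gives -2.19258; window check -1.8 ≤ -2.19258 < -0.6 is false → out
[5] lift (-4,3): star map gives -4.57775; window check -1.8 ≤ -4.57775 < -0.6 is false → out
[6] lift (3,-2): star map gives 3.38516; window check -1.8 ≤ 3.38516 < -0.6 is false → out
[7] lift (6,3): star map gives 5.42225; window check -1.8 ≤ 5.42225 < -0.6 is false → out

2, 3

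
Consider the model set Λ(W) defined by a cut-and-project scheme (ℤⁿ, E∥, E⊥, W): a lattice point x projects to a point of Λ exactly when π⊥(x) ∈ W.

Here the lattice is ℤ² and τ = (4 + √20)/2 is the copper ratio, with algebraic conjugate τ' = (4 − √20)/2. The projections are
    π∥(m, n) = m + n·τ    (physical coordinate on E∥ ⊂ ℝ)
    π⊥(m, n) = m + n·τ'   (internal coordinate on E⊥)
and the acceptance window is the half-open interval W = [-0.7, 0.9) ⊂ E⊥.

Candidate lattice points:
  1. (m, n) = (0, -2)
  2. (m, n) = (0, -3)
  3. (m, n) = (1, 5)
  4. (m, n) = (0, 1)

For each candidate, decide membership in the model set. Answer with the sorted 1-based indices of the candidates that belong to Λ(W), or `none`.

1, 2, 3, 4

Compute τ' = (4−√20)/2 = -0.2361, so π⊥(m,n) = m -0.2361·n.
#1 (0,-2): internal coord 0 + (-2)·τ' = +0.4721; +0.4721 ∈ [-0.7, 0.9) → IN Λ
#2 (0,-3): internal coord 0 + (-3)·τ' = +0.7082; +0.7082 ∈ [-0.7, 0.9) → IN Λ
#3 (1,5): internal coord 1 + (5)·τ' = -0.1803; -0.1803 ∈ [-0.7, 0.9) → IN Λ
#4 (0,1): internal coord 0 + (1)·τ' = -0.2361; -0.2361 ∈ [-0.7, 0.9) → IN Λ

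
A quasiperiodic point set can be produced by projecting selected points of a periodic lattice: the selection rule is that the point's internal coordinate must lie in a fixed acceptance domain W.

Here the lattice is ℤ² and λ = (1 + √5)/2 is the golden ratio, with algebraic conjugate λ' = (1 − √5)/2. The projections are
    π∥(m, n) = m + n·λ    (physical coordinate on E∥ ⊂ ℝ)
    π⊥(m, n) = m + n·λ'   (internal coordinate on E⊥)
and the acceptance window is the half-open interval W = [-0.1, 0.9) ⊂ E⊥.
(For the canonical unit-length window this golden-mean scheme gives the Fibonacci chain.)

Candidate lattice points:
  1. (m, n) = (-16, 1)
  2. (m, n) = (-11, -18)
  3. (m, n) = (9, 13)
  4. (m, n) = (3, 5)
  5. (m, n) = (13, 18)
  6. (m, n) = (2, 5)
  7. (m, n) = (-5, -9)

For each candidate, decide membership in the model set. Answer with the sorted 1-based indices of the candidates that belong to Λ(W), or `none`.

2, 4, 7

λ' = (1−√5)/2 ≈ -0.6180.
[1] lift (-16,1): star map gives -16.6180; window check -0.1 ≤ -16.6180 < 0.9 is false → out
[2] lift (-11,-18): star map gives 0.1246; window check -0.1 ≤ 0.1246 < 0.9 is true → IN Λ
[3] lift (9,13): star map gives 0.9656; window check -0.1 ≤ 0.9656 < 0.9 is false → out
[4] lift (3,5): star map gives -0.0902; window check -0.1 ≤ -0.0902 < 0.9 is true → IN Λ
[5] lift (13,18): star map gives 1.8754; window check -0.1 ≤ 1.8754 < 0.9 is false → out
[6] lift (2,5): star map gives -1.0902; window check -0.1 ≤ -1.0902 < 0.9 is false → out
[7] lift (-5,-9): star map gives 0.5623; window check -0.1 ≤ 0.5623 < 0.9 is true → IN Λ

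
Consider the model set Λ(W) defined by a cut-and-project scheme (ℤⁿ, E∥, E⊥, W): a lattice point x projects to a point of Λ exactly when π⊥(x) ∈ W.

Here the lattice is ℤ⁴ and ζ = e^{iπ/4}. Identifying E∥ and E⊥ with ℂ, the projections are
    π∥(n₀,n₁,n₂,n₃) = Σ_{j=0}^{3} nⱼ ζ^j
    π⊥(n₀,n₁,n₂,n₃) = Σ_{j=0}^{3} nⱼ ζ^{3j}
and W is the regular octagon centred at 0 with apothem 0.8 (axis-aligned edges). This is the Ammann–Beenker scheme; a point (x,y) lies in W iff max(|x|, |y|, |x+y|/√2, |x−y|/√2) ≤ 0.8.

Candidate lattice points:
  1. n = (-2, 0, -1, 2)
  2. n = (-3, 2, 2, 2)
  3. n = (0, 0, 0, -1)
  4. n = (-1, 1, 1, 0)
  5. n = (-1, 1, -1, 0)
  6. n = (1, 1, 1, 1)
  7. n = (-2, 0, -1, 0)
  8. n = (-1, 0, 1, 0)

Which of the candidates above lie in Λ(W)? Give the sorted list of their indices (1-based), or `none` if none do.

With ζ = e^{iπ/4} the internal vectors are ζ^0,ζ^3,ζ^6,ζ^9.
#1 (-2, 0, -1, 2): internal (-0.585786, 2.414214); octagon support 2.414214 vs apothem 0.8 → ∉ W
#2 (-3, 2, 2, 2): internal (-3.000000, 0.828427); octagon support 3.000000 vs apothem 0.8 → ∉ W
#3 (0, 0, 0, -1): internal (-0.707107, -0.707107); octagon support 1.000000 vs apothem 0.8 → ∉ W
#4 (-1, 1, 1, 0): internal (-1.707107, -0.292893); octagon support 1.707107 vs apothem 0.8 → ∉ W
#5 (-1, 1, -1, 0): internal (-1.707107, 1.707107); octagon support 2.414214 vs apothem 0.8 → ∉ W
#6 (1, 1, 1, 1): internal (1.000000, 0.414214); octagon support 1.000000 vs apothem 0.8 → ∉ W
#7 (-2, 0, -1, 0): internal (-2.000000, 1.000000); octagon support 2.121320 vs apothem 0.8 → ∉ W
#8 (-1, 0, 1, 0): internal (-1.000000, -1.000000); octagon support 1.414214 vs apothem 0.8 → ∉ W

none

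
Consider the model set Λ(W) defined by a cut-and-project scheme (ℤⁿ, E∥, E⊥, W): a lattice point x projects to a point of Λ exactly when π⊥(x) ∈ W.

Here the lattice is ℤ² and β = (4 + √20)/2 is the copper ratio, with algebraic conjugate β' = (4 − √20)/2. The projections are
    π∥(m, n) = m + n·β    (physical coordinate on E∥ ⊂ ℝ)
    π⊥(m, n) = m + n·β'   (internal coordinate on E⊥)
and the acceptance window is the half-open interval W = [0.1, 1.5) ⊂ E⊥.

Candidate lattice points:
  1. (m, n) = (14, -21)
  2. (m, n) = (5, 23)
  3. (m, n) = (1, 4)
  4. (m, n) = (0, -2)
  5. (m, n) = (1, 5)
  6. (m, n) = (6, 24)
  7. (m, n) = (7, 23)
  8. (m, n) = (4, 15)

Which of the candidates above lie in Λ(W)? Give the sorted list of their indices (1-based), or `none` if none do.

4, 6, 8

Compute β' = (4−√20)/2 = -0.23607, so π⊥(m,n) = m -0.23607·n.
#1 (14,-21): internal coord 14 + (-21)·β' = +18.95743; +18.95743 ∉ [0.1, 1.5) → out
#2 (5,23): internal coord 5 + (23)·β' = -0.42956; -0.42956 ∉ [0.1, 1.5) → out
#3 (1,4): internal coord 1 + (4)·β' = +0.05573; +0.05573 ∉ [0.1, 1.5) → out
#4 (0,-2): internal coord 0 + (-2)·β' = +0.47214; +0.47214 ∈ [0.1, 1.5) → IN Λ
#5 (1,5): internal coord 1 + (5)·β' = -0.18034; -0.18034 ∉ [0.1, 1.5) → out
#6 (6,24): internal coord 6 + (24)·β' = +0.33437; +0.33437 ∈ [0.1, 1.5) → IN Λ
#7 (7,23): internal coord 7 + (23)·β' = +1.57044; +1.57044 ∉ [0.1, 1.5) → out
#8 (4,15): internal coord 4 + (15)·β' = +0.45898; +0.45898 ∈ [0.1, 1.5) → IN Λ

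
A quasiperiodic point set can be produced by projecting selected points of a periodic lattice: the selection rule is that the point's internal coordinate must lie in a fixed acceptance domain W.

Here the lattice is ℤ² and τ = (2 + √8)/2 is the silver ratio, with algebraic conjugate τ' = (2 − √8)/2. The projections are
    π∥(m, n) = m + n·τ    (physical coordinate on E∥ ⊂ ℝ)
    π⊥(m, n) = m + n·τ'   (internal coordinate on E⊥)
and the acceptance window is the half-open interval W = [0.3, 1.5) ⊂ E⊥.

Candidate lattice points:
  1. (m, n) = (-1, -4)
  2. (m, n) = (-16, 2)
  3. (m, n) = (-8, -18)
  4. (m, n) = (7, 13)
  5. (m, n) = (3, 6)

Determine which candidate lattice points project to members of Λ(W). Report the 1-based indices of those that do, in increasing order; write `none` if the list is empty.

1, 5

τ' = (2−√8)/2 ≈ -0.414214.
candidate 1: (m,n)=(-1,-4) → π∥ = -1-4·τ ≈ -10.656854, π⊥ = -1-4·τ' ≈ 0.656854 ∈ [0.3, 1.5) ⇒ IN Λ
candidate 2: (m,n)=(-16,2) → π∥ = -16+2·τ ≈ -11.171573, π⊥ = -16+2·τ' ≈ -16.828427 ∉ [0.3, 1.5) ⇒ out
candidate 3: (m,n)=(-8,-18) → π∥ = -8-18·τ ≈ -51.455844, π⊥ = -8-18·τ' ≈ -0.544156 ∉ [0.3, 1.5) ⇒ out
candidate 4: (m,n)=(7,13) → π∥ = 7+13·τ ≈ 38.384776, π⊥ = 7+13·τ' ≈ 1.615224 ∉ [0.3, 1.5) ⇒ out
candidate 5: (m,n)=(3,6) → π∥ = 3+6·τ ≈ 17.485281, π⊥ = 3+6·τ' ≈ 0.514719 ∈ [0.3, 1.5) ⇒ IN Λ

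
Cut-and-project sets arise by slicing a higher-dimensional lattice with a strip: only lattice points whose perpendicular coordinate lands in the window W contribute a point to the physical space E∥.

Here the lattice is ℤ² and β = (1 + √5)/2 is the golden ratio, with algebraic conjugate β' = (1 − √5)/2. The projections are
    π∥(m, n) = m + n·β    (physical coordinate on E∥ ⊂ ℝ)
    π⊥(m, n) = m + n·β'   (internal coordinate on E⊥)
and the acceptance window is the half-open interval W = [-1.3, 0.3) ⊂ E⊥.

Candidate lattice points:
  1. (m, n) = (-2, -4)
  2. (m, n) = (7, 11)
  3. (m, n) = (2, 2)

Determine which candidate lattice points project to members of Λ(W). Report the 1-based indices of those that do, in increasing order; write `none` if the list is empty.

2

Compute β' = (1−√5)/2 = -0.6180, so π⊥(m,n) = m -0.6180·n.
[1] lift (-2,-4): star map gives 0.4721; window check -1.3 ≤ 0.4721 < 0.3 is false → out
[2] lift (7,11): star map gives 0.2016; window check -1.3 ≤ 0.2016 < 0.3 is true → IN Λ
[3] lift (2,2): star map gives 0.7639; window check -1.3 ≤ 0.7639 < 0.3 is false → out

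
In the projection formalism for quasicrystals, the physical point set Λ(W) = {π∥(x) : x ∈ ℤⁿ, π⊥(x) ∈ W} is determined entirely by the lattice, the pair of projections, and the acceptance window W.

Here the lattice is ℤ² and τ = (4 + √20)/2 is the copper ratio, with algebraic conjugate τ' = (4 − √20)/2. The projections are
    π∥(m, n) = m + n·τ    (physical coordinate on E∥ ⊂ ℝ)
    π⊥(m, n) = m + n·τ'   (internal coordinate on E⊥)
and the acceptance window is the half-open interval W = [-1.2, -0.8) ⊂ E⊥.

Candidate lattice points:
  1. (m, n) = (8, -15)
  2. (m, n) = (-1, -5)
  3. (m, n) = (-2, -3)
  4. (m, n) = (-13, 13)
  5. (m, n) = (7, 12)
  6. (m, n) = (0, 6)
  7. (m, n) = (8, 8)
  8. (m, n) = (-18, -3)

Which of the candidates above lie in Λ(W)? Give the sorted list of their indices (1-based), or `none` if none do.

τ' = (4−√20)/2 ≈ -0.236068.
[1] lift (8,-15): star map gives 11.541020; window check -1.2 ≤ 11.541020 < -0.8 is false → out
[2] lift (-1,-5): star map gives 0.180340; window check -1.2 ≤ 0.180340 < -0.8 is false → out
[3] lift (-2,-3): star map gives -1.291796; window check -1.2 ≤ -1.291796 < -0.8 is false → out
[4] lift (-13,13): star map gives -16.068884; window check -1.2 ≤ -16.068884 < -0.8 is false → out
[5] lift (7,12): star map gives 4.167184; window check -1.2 ≤ 4.167184 < -0.8 is false → out
[6] lift (0,6): star map gives -1.416408; window check -1.2 ≤ -1.416408 < -0.8 is false → out
[7] lift (8,8): star map gives 6.111456; window check -1.2 ≤ 6.111456 < -0.8 is false → out
[8] lift (-18,-3): star map gives -17.291796; window check -1.2 ≤ -17.291796 < -0.8 is false → out

none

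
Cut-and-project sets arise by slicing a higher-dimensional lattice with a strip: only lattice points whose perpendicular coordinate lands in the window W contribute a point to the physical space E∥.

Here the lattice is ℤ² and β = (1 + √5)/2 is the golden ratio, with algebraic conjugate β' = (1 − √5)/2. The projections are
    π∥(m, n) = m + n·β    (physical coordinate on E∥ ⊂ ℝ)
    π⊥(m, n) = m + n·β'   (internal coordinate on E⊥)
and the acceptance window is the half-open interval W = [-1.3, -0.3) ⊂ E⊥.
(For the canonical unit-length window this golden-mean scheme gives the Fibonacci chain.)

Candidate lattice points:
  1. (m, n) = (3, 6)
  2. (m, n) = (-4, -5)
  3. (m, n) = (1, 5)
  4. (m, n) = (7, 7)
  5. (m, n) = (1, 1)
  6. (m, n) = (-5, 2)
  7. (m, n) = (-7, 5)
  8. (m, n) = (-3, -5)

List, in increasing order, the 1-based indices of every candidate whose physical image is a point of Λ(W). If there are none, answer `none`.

β' = (1−√5)/2 ≈ -0.618034.
#1 (3,6): internal coord 3 + (6)·β' = -0.708204; -0.708204 ∈ [-1.3, -0.3) → IN Λ
#2 (-4,-5): internal coord -4 + (-5)·β' = -0.909830; -0.909830 ∈ [-1.3, -0.3) → IN Λ
#3 (1,5): internal coord 1 + (5)·β' = -2.090170; -2.090170 ∉ [-1.3, -0.3) → out
#4 (7,7): internal coord 7 + (7)·β' = +2.673762; +2.673762 ∉ [-1.3, -0.3) → out
#5 (1,1): internal coord 1 + (1)·β' = +0.381966; +0.381966 ∉ [-1.3, -0.3) → out
#6 (-5,2): internal coord -5 + (2)·β' = -6.236068; -6.236068 ∉ [-1.3, -0.3) → out
#7 (-7,5): internal coord -7 + (5)·β' = -10.090170; -10.090170 ∉ [-1.3, -0.3) → out
#8 (-3,-5): internal coord -3 + (-5)·β' = +0.090170; +0.090170 ∉ [-1.3, -0.3) → out

1, 2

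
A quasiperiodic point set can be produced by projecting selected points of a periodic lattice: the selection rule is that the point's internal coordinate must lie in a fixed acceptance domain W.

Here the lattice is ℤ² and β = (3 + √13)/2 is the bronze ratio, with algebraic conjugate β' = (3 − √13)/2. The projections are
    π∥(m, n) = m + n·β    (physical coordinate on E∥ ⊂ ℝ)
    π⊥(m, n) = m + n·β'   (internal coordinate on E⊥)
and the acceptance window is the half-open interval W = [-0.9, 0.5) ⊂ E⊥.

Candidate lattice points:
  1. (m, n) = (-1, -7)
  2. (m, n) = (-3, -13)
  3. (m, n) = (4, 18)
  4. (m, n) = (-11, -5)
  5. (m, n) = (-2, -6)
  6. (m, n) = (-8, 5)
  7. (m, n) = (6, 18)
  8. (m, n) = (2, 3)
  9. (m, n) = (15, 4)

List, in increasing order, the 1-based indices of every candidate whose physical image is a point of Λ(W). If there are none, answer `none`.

Compute β' = (3−√13)/2 = -0.3028, so π⊥(m,n) = m -0.3028·n.
candidate 1: (m,n)=(-1,-7) → π∥ = -1-7·β ≈ -24.1194, π⊥ = -1-7·β' ≈ 1.1194 ∉ [-0.9, 0.5) ⇒ out
candidate 2: (m,n)=(-3,-13) → π∥ = -3-13·β ≈ -45.9361, π⊥ = -3-13·β' ≈ 0.9361 ∉ [-0.9, 0.5) ⇒ out
candidate 3: (m,n)=(4,18) → π∥ = 4+18·β ≈ 63.4500, π⊥ = 4+18·β' ≈ -1.4500 ∉ [-0.9, 0.5) ⇒ out
candidate 4: (m,n)=(-11,-5) → π∥ = -11-5·β ≈ -27.5139, π⊥ = -11-5·β' ≈ -9.4861 ∉ [-0.9, 0.5) ⇒ out
candidate 5: (m,n)=(-2,-6) → π∥ = -2-6·β ≈ -21.8167, π⊥ = -2-6·β' ≈ -0.1833 ∈ [-0.9, 0.5) ⇒ IN Λ
candidate 6: (m,n)=(-8,5) → π∥ = -8+5·β ≈ 8.5139, π⊥ = -8+5·β' ≈ -9.5139 ∉ [-0.9, 0.5) ⇒ out
candidate 7: (m,n)=(6,18) → π∥ = 6+18·β ≈ 65.4500, π⊥ = 6+18·β' ≈ 0.5500 ∉ [-0.9, 0.5) ⇒ out
candidate 8: (m,n)=(2,3) → π∥ = 2+3·β ≈ 11.9083, π⊥ = 2+3·β' ≈ 1.0917 ∉ [-0.9, 0.5) ⇒ out
candidate 9: (m,n)=(15,4) → π∥ = 15+4·β ≈ 28.2111, π⊥ = 15+4·β' ≈ 13.7889 ∉ [-0.9, 0.5) ⇒ out

5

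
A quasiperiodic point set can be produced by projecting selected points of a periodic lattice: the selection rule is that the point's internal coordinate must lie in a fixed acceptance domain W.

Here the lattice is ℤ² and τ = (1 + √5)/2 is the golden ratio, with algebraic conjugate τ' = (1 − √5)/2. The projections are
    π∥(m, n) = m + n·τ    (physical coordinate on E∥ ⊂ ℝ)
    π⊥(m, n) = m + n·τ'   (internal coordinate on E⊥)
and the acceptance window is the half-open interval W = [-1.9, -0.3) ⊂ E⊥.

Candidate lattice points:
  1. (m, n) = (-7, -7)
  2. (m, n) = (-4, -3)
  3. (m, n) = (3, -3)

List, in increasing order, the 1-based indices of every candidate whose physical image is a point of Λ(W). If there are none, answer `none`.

none

Numerically τ ≈ 1.61803 and τ' = −1/τ ≈ -0.61803.
[1] lift (-7,-7): star map gives -2.67376; window check -1.9 ≤ -2.67376 < -0.3 is false → out
[2] lift (-4,-3): star map gives -2.14590; window check -1.9 ≤ -2.14590 < -0.3 is false → out
[3] lift (3,-3): star map gives 4.85410; window check -1.9 ≤ 4.85410 < -0.3 is false → out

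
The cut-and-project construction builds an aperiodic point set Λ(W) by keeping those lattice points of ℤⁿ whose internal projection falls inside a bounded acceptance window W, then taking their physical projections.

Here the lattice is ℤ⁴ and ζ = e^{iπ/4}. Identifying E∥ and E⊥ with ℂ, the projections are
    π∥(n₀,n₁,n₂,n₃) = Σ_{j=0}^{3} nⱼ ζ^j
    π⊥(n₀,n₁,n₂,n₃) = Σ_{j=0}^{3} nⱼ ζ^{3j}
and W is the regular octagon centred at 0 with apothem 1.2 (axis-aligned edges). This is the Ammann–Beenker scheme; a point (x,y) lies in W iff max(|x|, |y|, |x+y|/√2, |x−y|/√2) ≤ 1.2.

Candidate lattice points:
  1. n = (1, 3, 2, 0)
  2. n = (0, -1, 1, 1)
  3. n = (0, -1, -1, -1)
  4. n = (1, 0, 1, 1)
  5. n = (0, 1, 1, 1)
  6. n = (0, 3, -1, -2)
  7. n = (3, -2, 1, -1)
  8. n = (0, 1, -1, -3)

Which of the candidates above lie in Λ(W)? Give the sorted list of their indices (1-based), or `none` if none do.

π⊥(n) = n₀ + n₁ζ³ + n₂ζ⁶ + n₃ζ⁹ where ζ = e^{iπ/4}.
#1 (1, 3, 2, 0): internal (-1.12132, 0.12132); octagon support 1.12132 vs apothem 1.2 → ∈ W
#2 (0, -1, 1, 1): internal (1.41421, -1.00000); octagon support 1.70711 vs apothem 1.2 → ∉ W
#3 (0, -1, -1, -1): internal (0.00000, -0.41421); octagon support 0.41421 vs apothem 1.2 → ∈ W
#4 (1, 0, 1, 1): internal (1.70711, -0.29289); octagon support 1.70711 vs apothem 1.2 → ∉ W
#5 (0, 1, 1, 1): internal (0.00000, 0.41421); octagon support 0.41421 vs apothem 1.2 → ∈ W
#6 (0, 3, -1, -2): internal (-3.53553, 1.70711); octagon support 3.70711 vs apothem 1.2 → ∉ W
#7 (3, -2, 1, -1): internal (3.70711, -3.12132); octagon support 4.82843 vs apothem 1.2 → ∉ W
#8 (0, 1, -1, -3): internal (-2.82843, -0.41421); octagon support 2.82843 vs apothem 1.2 → ∉ W

1, 3, 5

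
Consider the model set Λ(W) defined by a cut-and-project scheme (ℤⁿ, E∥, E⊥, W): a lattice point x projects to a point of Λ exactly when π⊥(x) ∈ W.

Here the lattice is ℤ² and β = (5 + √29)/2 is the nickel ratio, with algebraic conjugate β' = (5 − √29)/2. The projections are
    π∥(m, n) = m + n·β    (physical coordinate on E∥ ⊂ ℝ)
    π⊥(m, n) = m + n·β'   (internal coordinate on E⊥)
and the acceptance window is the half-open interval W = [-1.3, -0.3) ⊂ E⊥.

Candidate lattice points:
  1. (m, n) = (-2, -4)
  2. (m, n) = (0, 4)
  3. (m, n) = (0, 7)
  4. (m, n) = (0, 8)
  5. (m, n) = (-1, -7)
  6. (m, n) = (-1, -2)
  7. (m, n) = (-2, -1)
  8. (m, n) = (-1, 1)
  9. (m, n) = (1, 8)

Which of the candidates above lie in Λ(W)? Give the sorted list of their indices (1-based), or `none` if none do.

Numerically β ≈ 5.1926 and β' = −1/β ≈ -0.1926.
candidate 1: (m,n)=(-2,-4) → π∥ = -2-4·β ≈ -22.7703, π⊥ = -2-4·β' ≈ -1.2297 ∈ [-1.3, -0.3) ⇒ IN Λ
candidate 2: (m,n)=(0,4) → π∥ = 0+4·β ≈ 20.7703, π⊥ = 0+4·β' ≈ -0.7703 ∈ [-1.3, -0.3) ⇒ IN Λ
candidate 3: (m,n)=(0,7) → π∥ = 0+7·β ≈ 36.3481, π⊥ = 0+7·β' ≈ -1.3481 ∉ [-1.3, -0.3) ⇒ out
candidate 4: (m,n)=(0,8) → π∥ = 0+8·β ≈ 41.5407, π⊥ = 0+8·β' ≈ -1.5407 ∉ [-1.3, -0.3) ⇒ out
candidate 5: (m,n)=(-1,-7) → π∥ = -1-7·β ≈ -37.3481, π⊥ = -1-7·β' ≈ 0.3481 ∉ [-1.3, -0.3) ⇒ out
candidate 6: (m,n)=(-1,-2) → π∥ = -1-2·β ≈ -11.3852, π⊥ = -1-2·β' ≈ -0.6148 ∈ [-1.3, -0.3) ⇒ IN Λ
candidate 7: (m,n)=(-2,-1) → π∥ = -2-1·β ≈ -7.1926, π⊥ = -2-1·β' ≈ -1.8074 ∉ [-1.3, -0.3) ⇒ out
candidate 8: (m,n)=(-1,1) → π∥ = -1+1·β ≈ 4.1926, π⊥ = -1+1·β' ≈ -1.1926 ∈ [-1.3, -0.3) ⇒ IN Λ
candidate 9: (m,n)=(1,8) → π∥ = 1+8·β ≈ 42.5407, π⊥ = 1+8·β' ≈ -0.5407 ∈ [-1.3, -0.3) ⇒ IN Λ

1, 2, 6, 8, 9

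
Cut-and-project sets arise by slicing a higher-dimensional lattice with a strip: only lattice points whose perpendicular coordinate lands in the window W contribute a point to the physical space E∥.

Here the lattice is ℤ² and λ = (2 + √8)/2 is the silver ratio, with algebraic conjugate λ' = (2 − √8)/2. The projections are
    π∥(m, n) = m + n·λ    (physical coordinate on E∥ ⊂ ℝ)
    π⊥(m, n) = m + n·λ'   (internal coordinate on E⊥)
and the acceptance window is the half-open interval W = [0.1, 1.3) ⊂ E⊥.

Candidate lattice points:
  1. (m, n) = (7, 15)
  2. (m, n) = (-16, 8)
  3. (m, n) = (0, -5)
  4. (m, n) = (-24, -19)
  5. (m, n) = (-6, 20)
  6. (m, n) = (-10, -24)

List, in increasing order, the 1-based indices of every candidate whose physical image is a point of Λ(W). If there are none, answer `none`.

1

λ' = (2−√8)/2 ≈ -0.41421.
candidate 1: (m,n)=(7,15) → π∥ = 7+15·λ ≈ 43.21320, π⊥ = 7+15·λ' ≈ 0.78680 ∈ [0.1, 1.3) ⇒ IN Λ
candidate 2: (m,n)=(-16,8) → π∥ = -16+8·λ ≈ 3.31371, π⊥ = -16+8·λ' ≈ -19.31371 ∉ [0.1, 1.3) ⇒ out
candidate 3: (m,n)=(0,-5) → π∥ = 0-5·λ ≈ -12.07107, π⊥ = 0-5·λ' ≈ 2.07107 ∉ [0.1, 1.3) ⇒ out
candidate 4: (m,n)=(-24,-19) → π∥ = -24-19·λ ≈ -69.87006, π⊥ = -24-19·λ' ≈ -16.12994 ∉ [0.1, 1.3) ⇒ out
candidate 5: (m,n)=(-6,20) → π∥ = -6+20·λ ≈ 42.28427, π⊥ = -6+20·λ' ≈ -14.28427 ∉ [0.1, 1.3) ⇒ out
candidate 6: (m,n)=(-10,-24) → π∥ = -10-24·λ ≈ -67.94113, π⊥ = -10-24·λ' ≈ -0.05887 ∉ [0.1, 1.3) ⇒ out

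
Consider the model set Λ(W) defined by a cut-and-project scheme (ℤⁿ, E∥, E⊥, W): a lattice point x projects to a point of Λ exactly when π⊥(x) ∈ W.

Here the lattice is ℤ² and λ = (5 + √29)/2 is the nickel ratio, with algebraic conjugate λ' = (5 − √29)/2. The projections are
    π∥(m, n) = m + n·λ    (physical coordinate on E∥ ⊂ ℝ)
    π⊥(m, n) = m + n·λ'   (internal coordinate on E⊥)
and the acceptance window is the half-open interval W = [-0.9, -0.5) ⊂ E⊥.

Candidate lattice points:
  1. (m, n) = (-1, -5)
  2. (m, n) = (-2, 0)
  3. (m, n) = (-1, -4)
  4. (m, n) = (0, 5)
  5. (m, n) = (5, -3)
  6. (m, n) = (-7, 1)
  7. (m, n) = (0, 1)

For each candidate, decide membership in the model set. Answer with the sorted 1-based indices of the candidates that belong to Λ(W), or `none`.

none

Compute λ' = (5−√29)/2 = -0.192582, so π⊥(m,n) = m -0.192582·n.
[1] lift (-1,-5): star map gives -0.037088; window check -0.9 ≤ -0.037088 < -0.5 is false → out
[2] lift (-2,0): star map gives -2.000000; window check -0.9 ≤ -2.000000 < -0.5 is false → out
[3] lift (-1,-4): star map gives -0.229670; window check -0.9 ≤ -0.229670 < -0.5 is false → out
[4] lift (0,5): star map gives -0.962912; window check -0.9 ≤ -0.962912 < -0.5 is false → out
[5] lift (5,-3): star map gives 5.577747; window check -0.9 ≤ 5.577747 < -0.5 is false → out
[6] lift (-7,1): star map gives -7.192582; window check -0.9 ≤ -7.192582 < -0.5 is false → out
[7] lift (0,1): star map gives -0.192582; window check -0.9 ≤ -0.192582 < -0.5 is false → out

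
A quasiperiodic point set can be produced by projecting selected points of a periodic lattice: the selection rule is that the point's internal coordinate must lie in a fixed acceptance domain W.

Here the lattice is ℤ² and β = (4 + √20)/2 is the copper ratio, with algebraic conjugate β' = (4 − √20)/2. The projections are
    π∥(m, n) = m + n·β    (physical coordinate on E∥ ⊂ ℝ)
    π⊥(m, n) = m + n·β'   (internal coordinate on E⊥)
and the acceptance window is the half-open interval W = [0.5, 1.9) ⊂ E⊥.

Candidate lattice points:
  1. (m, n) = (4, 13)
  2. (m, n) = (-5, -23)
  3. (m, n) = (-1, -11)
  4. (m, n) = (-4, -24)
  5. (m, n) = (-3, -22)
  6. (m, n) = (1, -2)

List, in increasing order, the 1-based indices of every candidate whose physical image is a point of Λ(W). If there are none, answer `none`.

1, 3, 4, 6

Compute β' = (4−√20)/2 = -0.2361, so π⊥(m,n) = m -0.2361·n.
[1] lift (4,13): star map gives 0.9311; window check 0.5 ≤ 0.9311 < 1.9 is true → IN Λ
[2] lift (-5,-23): star map gives 0.4296; window check 0.5 ≤ 0.4296 < 1.9 is false → out
[3] lift (-1,-11): star map gives 1.5967; window check 0.5 ≤ 1.5967 < 1.9 is true → IN Λ
[4] lift (-4,-24): star map gives 1.6656; window check 0.5 ≤ 1.6656 < 1.9 is true → IN Λ
[5] lift (-3,-22): star map gives 2.1935; window check 0.5 ≤ 2.1935 < 1.9 is false → out
[6] lift (1,-2): star map gives 1.4721; window check 0.5 ≤ 1.4721 < 1.9 is true → IN Λ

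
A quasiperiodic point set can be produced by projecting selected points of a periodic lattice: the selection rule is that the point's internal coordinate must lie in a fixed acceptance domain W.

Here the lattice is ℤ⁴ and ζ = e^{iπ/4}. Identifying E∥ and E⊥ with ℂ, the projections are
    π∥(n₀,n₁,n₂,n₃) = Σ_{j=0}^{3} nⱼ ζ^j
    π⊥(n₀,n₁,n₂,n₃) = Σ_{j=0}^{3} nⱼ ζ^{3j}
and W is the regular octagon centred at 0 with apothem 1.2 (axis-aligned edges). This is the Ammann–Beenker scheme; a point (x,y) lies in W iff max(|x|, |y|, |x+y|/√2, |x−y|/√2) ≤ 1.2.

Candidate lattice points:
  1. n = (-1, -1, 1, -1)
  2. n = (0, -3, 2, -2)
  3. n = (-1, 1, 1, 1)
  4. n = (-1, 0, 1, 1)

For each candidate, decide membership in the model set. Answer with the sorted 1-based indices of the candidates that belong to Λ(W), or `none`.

3, 4

Internal map: ζ^{3j} for j=0..3 gives (1,0), (−√2/2,√2/2), (0,−1), (√2/2,√2/2).
candidate 1: n = (-1, -1, 1, -1) → π⊥ ≈ (-1.000000, -2.414214); max(|x|,|y|,|x±y|/√2) = 2.414214 > 1.2 ⇒ ∉ W
candidate 2: n = (0, -3, 2, -2) → π⊥ ≈ (+0.707107, -5.535534); max(|x|,|y|,|x±y|/√2) = 5.535534 > 1.2 ⇒ ∉ W
candidate 3: n = (-1, 1, 1, 1) → π⊥ ≈ (-1.000000, +0.414214); max(|x|,|y|,|x±y|/√2) = 1.000000 ≤ 1.2 ⇒ ∈ W
candidate 4: n = (-1, 0, 1, 1) → π⊥ ≈ (-0.292893, -0.292893); max(|x|,|y|,|x±y|/√2) = 0.414214 ≤ 1.2 ⇒ ∈ W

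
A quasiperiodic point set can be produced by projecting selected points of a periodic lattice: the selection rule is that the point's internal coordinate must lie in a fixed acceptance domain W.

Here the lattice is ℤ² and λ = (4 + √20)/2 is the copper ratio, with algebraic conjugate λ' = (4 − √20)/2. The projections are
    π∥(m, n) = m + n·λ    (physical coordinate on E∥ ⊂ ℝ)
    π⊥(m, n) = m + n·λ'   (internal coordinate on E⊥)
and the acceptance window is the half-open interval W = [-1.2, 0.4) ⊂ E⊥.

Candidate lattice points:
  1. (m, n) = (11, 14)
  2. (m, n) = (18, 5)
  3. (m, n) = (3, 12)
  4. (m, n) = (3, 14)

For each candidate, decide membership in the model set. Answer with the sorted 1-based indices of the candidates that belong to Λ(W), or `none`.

λ' = (4−√20)/2 ≈ -0.2361.
#1 (11,14): internal coord 11 + (14)·λ' = +7.6950; +7.6950 ∉ [-1.2, 0.4) → out
#2 (18,5): internal coord 18 + (5)·λ' = +16.8197; +16.8197 ∉ [-1.2, 0.4) → out
#3 (3,12): internal coord 3 + (12)·λ' = +0.1672; +0.1672 ∈ [-1.2, 0.4) → IN Λ
#4 (3,14): internal coord 3 + (14)·λ' = -0.3050; -0.3050 ∈ [-1.2, 0.4) → IN Λ

3, 4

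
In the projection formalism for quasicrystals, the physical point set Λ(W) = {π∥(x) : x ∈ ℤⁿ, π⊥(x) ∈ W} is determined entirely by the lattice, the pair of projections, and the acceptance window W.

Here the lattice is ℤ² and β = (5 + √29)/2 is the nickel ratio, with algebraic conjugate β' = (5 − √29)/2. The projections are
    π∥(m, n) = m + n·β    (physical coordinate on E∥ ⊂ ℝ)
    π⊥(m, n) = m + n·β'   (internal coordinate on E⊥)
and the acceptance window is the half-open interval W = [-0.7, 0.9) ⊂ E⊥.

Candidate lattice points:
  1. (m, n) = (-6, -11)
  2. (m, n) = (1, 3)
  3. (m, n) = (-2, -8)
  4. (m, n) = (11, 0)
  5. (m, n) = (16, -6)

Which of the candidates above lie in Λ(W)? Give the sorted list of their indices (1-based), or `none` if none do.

2, 3

Compute β' = (5−√29)/2 = -0.192582, so π⊥(m,n) = m -0.192582·n.
candidate 1: (m,n)=(-6,-11) → π∥ = -6-11·β ≈ -63.118406, π⊥ = -6-11·β' ≈ -3.881594 ∉ [-0.7, 0.9) ⇒ out
candidate 2: (m,n)=(1,3) → π∥ = 1+3·β ≈ 16.577747, π⊥ = 1+3·β' ≈ 0.422253 ∈ [-0.7, 0.9) ⇒ IN Λ
candidate 3: (m,n)=(-2,-8) → π∥ = -2-8·β ≈ -43.540659, π⊥ = -2-8·β' ≈ -0.459341 ∈ [-0.7, 0.9) ⇒ IN Λ
candidate 4: (m,n)=(11,0) → π∥ = 11+0·β ≈ 11.000000, π⊥ = 11+0·β' ≈ 11.000000 ∉ [-0.7, 0.9) ⇒ out
candidate 5: (m,n)=(16,-6) → π∥ = 16-6·β ≈ -15.155494, π⊥ = 16-6·β' ≈ 17.155494 ∉ [-0.7, 0.9) ⇒ out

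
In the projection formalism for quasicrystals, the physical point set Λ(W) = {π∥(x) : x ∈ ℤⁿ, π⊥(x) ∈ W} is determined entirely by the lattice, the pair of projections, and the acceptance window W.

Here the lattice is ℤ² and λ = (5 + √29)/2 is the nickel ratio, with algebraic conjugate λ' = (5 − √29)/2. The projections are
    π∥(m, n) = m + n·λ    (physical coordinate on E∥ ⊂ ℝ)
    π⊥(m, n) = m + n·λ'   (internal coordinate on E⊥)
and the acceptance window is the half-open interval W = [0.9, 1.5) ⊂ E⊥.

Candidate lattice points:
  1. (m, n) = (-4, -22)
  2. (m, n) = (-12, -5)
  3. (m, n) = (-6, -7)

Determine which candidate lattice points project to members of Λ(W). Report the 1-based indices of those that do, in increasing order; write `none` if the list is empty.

λ' = (5−√29)/2 ≈ -0.19258.
[1] lift (-4,-22): star map gives 0.23681; window check 0.9 ≤ 0.23681 < 1.5 is false → out
[2] lift (-12,-5): star map gives -11.03709; window check 0.9 ≤ -11.03709 < 1.5 is false → out
[3] lift (-6,-7): star map gives -4.65192; window check 0.9 ≤ -4.65192 < 1.5 is false → out

none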